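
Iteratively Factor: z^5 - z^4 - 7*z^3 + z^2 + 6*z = (z)*(z^4 - z^3 - 7*z^2 + z + 6) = z*(z + 1)*(z^3 - 2*z^2 - 5*z + 6) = z*(z - 3)*(z + 1)*(z^2 + z - 2) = z*(z - 3)*(z + 1)*(z + 2)*(z - 1)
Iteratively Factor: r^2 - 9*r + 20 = (r - 5)*(r - 4)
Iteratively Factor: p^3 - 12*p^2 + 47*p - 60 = (p - 3)*(p^2 - 9*p + 20) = (p - 4)*(p - 3)*(p - 5)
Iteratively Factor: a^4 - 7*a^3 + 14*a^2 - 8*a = (a - 4)*(a^3 - 3*a^2 + 2*a) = (a - 4)*(a - 1)*(a^2 - 2*a) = a*(a - 4)*(a - 1)*(a - 2)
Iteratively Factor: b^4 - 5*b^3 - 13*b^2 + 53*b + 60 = (b - 5)*(b^3 - 13*b - 12) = (b - 5)*(b - 4)*(b^2 + 4*b + 3) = (b - 5)*(b - 4)*(b + 1)*(b + 3)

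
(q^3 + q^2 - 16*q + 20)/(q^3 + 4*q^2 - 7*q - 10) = (q - 2)/(q + 1)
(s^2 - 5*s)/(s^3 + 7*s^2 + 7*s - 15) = s*(s - 5)/(s^3 + 7*s^2 + 7*s - 15)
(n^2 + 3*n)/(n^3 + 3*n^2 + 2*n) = (n + 3)/(n^2 + 3*n + 2)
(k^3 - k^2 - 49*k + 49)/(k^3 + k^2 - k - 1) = (k^2 - 49)/(k^2 + 2*k + 1)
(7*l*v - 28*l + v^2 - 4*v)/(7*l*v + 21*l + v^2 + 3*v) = (v - 4)/(v + 3)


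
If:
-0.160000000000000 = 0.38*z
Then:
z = -0.42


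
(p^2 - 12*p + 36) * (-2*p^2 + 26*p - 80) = -2*p^4 + 50*p^3 - 464*p^2 + 1896*p - 2880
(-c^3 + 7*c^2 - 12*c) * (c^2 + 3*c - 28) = -c^5 + 4*c^4 + 37*c^3 - 232*c^2 + 336*c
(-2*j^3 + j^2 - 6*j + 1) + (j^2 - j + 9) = -2*j^3 + 2*j^2 - 7*j + 10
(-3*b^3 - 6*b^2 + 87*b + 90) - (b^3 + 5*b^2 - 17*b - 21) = -4*b^3 - 11*b^2 + 104*b + 111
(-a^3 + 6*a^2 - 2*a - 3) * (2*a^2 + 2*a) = -2*a^5 + 10*a^4 + 8*a^3 - 10*a^2 - 6*a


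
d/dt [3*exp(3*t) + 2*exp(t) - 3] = (9*exp(2*t) + 2)*exp(t)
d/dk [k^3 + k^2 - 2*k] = 3*k^2 + 2*k - 2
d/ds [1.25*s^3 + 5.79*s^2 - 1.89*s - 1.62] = 3.75*s^2 + 11.58*s - 1.89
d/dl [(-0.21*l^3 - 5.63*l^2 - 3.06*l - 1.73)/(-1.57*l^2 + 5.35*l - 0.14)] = (0.3297*l^4 - 2.247*l^3 - 34.8365*l^2 - 3.8558*l + 9.6839)/(2.4649*l^4 - 16.799*l^3 + 29.0621*l^2 - 1.498*l + 0.0196)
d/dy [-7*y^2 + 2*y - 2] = 2 - 14*y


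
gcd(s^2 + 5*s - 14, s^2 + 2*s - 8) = s - 2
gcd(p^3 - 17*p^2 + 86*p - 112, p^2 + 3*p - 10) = p - 2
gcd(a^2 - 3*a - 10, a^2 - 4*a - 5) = a - 5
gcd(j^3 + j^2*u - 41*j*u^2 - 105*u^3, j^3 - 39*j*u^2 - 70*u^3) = -j^2 + 2*j*u + 35*u^2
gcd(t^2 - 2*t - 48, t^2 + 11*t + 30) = t + 6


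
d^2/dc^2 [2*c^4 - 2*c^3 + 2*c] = 12*c*(2*c - 1)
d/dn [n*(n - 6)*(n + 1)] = 3*n^2 - 10*n - 6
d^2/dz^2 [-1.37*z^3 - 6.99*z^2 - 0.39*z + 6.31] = -8.22*z - 13.98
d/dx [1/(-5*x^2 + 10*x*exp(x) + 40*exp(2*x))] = 2*(-x*exp(x) + x - 8*exp(2*x) - exp(x))/(5*(-x^2 + 2*x*exp(x) + 8*exp(2*x))^2)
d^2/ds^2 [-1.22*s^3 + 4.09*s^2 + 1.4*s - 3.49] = 8.18 - 7.32*s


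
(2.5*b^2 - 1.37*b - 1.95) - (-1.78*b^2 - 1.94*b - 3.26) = 4.28*b^2 + 0.57*b + 1.31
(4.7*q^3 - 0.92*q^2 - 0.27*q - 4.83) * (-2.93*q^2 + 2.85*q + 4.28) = -13.771*q^5 + 16.0906*q^4 + 18.2851*q^3 + 9.4448*q^2 - 14.9211*q - 20.6724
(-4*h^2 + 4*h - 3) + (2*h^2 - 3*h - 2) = -2*h^2 + h - 5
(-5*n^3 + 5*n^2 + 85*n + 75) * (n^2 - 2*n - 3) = -5*n^5 + 15*n^4 + 90*n^3 - 110*n^2 - 405*n - 225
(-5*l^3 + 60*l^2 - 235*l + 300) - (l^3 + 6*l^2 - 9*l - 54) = -6*l^3 + 54*l^2 - 226*l + 354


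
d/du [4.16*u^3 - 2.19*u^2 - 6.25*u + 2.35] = 12.48*u^2 - 4.38*u - 6.25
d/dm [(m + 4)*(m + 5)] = 2*m + 9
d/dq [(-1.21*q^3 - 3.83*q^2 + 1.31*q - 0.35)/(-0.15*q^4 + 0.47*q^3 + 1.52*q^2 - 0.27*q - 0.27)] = (-0.1815*q^6 - 1.149*q^5 + 0.5504*q^4 - 0.787999999999998*q^3 + 0.5165*q^2 + 3.1322*q - 0.4482)/(0.0225*q^8 - 0.141*q^7 - 0.2351*q^6 + 1.5098*q^5 + 2.1376*q^4 - 1.0746*q^3 - 0.7479*q^2 + 0.1458*q + 0.0729)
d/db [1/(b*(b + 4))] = 2*(-b - 2)/(b^2*(b^2 + 8*b + 16))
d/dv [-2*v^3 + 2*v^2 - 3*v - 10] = -6*v^2 + 4*v - 3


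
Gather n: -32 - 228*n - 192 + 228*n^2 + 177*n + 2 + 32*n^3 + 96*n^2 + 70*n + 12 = 32*n^3 + 324*n^2 + 19*n - 210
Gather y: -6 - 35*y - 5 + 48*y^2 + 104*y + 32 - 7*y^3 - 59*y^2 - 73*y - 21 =-7*y^3 - 11*y^2 - 4*y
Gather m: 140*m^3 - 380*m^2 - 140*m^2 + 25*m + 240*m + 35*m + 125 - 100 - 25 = 140*m^3 - 520*m^2 + 300*m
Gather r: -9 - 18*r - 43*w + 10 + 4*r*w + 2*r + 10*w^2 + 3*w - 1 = r*(4*w - 16) + 10*w^2 - 40*w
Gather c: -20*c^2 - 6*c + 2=-20*c^2 - 6*c + 2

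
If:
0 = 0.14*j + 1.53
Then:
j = -10.93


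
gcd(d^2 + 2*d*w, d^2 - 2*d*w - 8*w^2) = d + 2*w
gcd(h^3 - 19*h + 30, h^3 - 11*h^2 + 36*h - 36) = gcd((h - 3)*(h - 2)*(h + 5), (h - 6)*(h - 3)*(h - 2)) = h^2 - 5*h + 6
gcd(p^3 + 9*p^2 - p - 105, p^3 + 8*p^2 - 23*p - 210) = p + 7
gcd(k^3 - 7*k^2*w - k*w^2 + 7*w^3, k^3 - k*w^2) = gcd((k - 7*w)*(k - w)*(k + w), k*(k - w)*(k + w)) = -k^2 + w^2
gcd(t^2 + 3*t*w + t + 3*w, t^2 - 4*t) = 1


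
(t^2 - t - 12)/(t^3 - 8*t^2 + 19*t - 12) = (t + 3)/(t^2 - 4*t + 3)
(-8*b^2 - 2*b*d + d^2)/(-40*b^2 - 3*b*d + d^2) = (8*b^2 + 2*b*d - d^2)/(40*b^2 + 3*b*d - d^2)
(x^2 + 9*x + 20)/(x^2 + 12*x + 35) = (x + 4)/(x + 7)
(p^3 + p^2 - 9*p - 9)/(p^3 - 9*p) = (p + 1)/p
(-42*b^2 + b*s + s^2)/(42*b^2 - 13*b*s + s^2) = (7*b + s)/(-7*b + s)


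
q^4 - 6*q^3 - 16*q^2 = q^2*(q - 8)*(q + 2)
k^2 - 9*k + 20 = (k - 5)*(k - 4)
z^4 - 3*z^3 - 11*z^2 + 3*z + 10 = (z - 5)*(z - 1)*(z + 1)*(z + 2)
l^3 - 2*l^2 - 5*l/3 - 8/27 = (l - 8/3)*(l + 1/3)^2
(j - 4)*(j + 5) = j^2 + j - 20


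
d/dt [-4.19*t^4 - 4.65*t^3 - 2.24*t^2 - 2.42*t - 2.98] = -16.76*t^3 - 13.95*t^2 - 4.48*t - 2.42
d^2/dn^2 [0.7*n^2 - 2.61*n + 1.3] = 1.40000000000000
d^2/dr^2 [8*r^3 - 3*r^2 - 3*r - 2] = 48*r - 6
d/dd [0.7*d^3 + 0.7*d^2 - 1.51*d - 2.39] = 2.1*d^2 + 1.4*d - 1.51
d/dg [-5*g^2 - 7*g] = -10*g - 7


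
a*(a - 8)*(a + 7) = a^3 - a^2 - 56*a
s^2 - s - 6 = (s - 3)*(s + 2)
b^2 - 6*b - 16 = (b - 8)*(b + 2)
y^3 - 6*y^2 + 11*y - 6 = (y - 3)*(y - 2)*(y - 1)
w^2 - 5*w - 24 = (w - 8)*(w + 3)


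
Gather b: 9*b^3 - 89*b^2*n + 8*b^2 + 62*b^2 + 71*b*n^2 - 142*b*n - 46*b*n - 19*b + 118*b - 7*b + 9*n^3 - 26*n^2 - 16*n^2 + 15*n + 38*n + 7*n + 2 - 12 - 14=9*b^3 + b^2*(70 - 89*n) + b*(71*n^2 - 188*n + 92) + 9*n^3 - 42*n^2 + 60*n - 24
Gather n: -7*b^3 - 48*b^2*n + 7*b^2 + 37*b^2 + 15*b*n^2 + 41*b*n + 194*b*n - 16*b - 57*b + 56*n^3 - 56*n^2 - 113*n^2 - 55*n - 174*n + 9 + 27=-7*b^3 + 44*b^2 - 73*b + 56*n^3 + n^2*(15*b - 169) + n*(-48*b^2 + 235*b - 229) + 36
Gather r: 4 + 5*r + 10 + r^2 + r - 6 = r^2 + 6*r + 8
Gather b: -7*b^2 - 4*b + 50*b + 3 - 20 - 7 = -7*b^2 + 46*b - 24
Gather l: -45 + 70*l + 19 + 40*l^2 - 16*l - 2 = 40*l^2 + 54*l - 28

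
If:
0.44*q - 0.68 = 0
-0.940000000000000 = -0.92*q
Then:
No Solution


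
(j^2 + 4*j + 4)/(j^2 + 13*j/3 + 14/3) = 3*(j + 2)/(3*j + 7)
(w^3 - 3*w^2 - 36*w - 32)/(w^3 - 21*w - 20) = (w - 8)/(w - 5)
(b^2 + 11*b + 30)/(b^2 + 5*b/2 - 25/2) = 2*(b + 6)/(2*b - 5)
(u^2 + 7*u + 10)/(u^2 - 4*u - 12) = (u + 5)/(u - 6)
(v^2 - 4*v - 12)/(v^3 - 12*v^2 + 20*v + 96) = 1/(v - 8)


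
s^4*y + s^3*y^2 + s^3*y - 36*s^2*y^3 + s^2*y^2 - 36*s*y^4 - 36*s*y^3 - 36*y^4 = (s - 6*y)*(s + y)*(s + 6*y)*(s*y + y)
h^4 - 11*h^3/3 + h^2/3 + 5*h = h*(h - 3)*(h - 5/3)*(h + 1)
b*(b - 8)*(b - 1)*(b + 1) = b^4 - 8*b^3 - b^2 + 8*b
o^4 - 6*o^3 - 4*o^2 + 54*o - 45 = (o - 5)*(o - 3)*(o - 1)*(o + 3)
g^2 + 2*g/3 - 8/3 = (g - 4/3)*(g + 2)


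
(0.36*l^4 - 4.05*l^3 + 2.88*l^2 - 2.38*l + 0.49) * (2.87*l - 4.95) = 1.0332*l^5 - 13.4055*l^4 + 28.3131*l^3 - 21.0866*l^2 + 13.1873*l - 2.4255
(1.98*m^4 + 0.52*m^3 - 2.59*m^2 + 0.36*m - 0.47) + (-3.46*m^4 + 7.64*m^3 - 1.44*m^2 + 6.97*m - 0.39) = -1.48*m^4 + 8.16*m^3 - 4.03*m^2 + 7.33*m - 0.86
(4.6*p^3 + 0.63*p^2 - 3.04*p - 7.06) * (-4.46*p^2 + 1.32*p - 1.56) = -20.516*p^5 + 3.2622*p^4 + 7.214*p^3 + 26.492*p^2 - 4.5768*p + 11.0136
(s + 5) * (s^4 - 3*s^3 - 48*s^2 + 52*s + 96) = s^5 + 2*s^4 - 63*s^3 - 188*s^2 + 356*s + 480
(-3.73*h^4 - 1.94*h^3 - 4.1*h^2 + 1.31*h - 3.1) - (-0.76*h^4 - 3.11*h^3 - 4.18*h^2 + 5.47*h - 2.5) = -2.97*h^4 + 1.17*h^3 + 0.0800000000000001*h^2 - 4.16*h - 0.6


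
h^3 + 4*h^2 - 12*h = h*(h - 2)*(h + 6)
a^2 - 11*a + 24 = (a - 8)*(a - 3)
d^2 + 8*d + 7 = (d + 1)*(d + 7)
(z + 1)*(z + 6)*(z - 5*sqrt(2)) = z^3 - 5*sqrt(2)*z^2 + 7*z^2 - 35*sqrt(2)*z + 6*z - 30*sqrt(2)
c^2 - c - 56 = (c - 8)*(c + 7)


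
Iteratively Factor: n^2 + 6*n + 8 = (n + 2)*(n + 4)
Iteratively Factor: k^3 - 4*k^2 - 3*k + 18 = (k - 3)*(k^2 - k - 6) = (k - 3)*(k + 2)*(k - 3)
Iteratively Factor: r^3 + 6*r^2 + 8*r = (r)*(r^2 + 6*r + 8) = r*(r + 4)*(r + 2)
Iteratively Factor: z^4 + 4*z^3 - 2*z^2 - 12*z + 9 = (z - 1)*(z^3 + 5*z^2 + 3*z - 9) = (z - 1)*(z + 3)*(z^2 + 2*z - 3) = (z - 1)^2*(z + 3)*(z + 3)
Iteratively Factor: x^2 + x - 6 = (x + 3)*(x - 2)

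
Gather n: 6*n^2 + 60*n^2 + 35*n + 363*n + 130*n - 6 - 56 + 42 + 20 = 66*n^2 + 528*n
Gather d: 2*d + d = 3*d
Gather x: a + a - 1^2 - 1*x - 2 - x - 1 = 2*a - 2*x - 4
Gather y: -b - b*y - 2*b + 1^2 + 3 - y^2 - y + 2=-3*b - y^2 + y*(-b - 1) + 6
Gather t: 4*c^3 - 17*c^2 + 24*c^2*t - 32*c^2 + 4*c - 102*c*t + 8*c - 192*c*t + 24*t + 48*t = 4*c^3 - 49*c^2 + 12*c + t*(24*c^2 - 294*c + 72)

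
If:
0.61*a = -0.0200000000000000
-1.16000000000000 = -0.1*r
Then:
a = -0.03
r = 11.60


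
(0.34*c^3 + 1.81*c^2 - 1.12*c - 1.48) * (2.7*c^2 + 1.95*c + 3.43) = 0.918*c^5 + 5.55*c^4 + 1.6717*c^3 + 0.0283000000000002*c^2 - 6.7276*c - 5.0764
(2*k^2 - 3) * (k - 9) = 2*k^3 - 18*k^2 - 3*k + 27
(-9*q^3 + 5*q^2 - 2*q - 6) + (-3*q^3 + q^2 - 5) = -12*q^3 + 6*q^2 - 2*q - 11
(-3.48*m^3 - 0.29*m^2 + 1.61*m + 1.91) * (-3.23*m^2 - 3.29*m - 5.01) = 11.2404*m^5 + 12.3859*m^4 + 13.1886*m^3 - 10.0133*m^2 - 14.35*m - 9.5691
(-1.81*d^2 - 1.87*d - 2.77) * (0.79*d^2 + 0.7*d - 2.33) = -1.4299*d^4 - 2.7443*d^3 + 0.72*d^2 + 2.4181*d + 6.4541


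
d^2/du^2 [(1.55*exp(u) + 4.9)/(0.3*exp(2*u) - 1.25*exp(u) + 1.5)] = (0.1395*exp(4*u) + 2.34525*exp(3*u) - 9.6975*exp(2*u) + 1.7425*exp(u) + 12.675)*exp(u)/(0.027*exp(6*u) - 0.3375*exp(5*u) + 1.81125*exp(4*u) - 5.328125*exp(3*u) + 9.05625*exp(2*u) - 8.4375*exp(u) + 3.375)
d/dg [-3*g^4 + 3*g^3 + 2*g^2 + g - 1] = -12*g^3 + 9*g^2 + 4*g + 1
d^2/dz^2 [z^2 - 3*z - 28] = 2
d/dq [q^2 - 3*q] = 2*q - 3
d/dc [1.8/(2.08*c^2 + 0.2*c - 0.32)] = (-7.488*c - 0.36)/(2.08*c^2 + 0.2*c - 0.32)^2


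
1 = 1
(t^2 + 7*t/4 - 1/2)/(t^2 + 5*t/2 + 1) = (4*t - 1)/(2*(2*t + 1))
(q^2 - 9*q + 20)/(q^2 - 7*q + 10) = (q - 4)/(q - 2)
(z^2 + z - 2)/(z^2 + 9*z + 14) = (z - 1)/(z + 7)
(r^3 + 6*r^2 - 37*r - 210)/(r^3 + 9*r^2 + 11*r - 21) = (r^2 - r - 30)/(r^2 + 2*r - 3)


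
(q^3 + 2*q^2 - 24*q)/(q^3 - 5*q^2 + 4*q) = (q + 6)/(q - 1)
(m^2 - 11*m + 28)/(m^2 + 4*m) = (m^2 - 11*m + 28)/(m*(m + 4))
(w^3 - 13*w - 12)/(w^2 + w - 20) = (w^2 + 4*w + 3)/(w + 5)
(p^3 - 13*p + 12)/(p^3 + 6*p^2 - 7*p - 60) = (p - 1)/(p + 5)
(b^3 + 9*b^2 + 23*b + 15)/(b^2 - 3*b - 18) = (b^2 + 6*b + 5)/(b - 6)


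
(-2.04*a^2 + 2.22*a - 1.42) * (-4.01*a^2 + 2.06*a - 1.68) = 8.1804*a^4 - 13.1046*a^3 + 13.6946*a^2 - 6.6548*a + 2.3856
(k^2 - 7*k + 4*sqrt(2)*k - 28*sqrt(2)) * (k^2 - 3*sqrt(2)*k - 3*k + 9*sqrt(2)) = k^4 - 10*k^3 + sqrt(2)*k^3 - 10*sqrt(2)*k^2 - 3*k^2 + 21*sqrt(2)*k + 240*k - 504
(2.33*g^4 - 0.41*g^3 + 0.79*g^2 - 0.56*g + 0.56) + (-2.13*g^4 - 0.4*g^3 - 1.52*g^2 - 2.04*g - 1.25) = 0.2*g^4 - 0.81*g^3 - 0.73*g^2 - 2.6*g - 0.69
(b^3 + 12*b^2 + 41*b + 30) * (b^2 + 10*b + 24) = b^5 + 22*b^4 + 185*b^3 + 728*b^2 + 1284*b + 720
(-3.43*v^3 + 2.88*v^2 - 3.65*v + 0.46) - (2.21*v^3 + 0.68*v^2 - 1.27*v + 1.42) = -5.64*v^3 + 2.2*v^2 - 2.38*v - 0.96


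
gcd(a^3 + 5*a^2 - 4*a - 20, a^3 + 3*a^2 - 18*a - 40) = a^2 + 7*a + 10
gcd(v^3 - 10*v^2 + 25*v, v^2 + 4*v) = v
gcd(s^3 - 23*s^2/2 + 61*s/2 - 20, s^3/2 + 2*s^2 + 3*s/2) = 1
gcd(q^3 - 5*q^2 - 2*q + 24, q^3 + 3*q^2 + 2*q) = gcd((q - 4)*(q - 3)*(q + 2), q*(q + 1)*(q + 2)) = q + 2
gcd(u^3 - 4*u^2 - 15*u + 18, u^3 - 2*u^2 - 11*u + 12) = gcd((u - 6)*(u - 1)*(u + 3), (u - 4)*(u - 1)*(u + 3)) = u^2 + 2*u - 3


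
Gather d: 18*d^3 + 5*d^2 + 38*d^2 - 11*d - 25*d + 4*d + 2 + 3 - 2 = 18*d^3 + 43*d^2 - 32*d + 3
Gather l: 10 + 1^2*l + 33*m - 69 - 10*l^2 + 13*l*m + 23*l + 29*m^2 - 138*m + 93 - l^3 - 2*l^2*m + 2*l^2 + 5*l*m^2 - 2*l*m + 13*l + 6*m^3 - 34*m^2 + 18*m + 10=-l^3 + l^2*(-2*m - 8) + l*(5*m^2 + 11*m + 37) + 6*m^3 - 5*m^2 - 87*m + 44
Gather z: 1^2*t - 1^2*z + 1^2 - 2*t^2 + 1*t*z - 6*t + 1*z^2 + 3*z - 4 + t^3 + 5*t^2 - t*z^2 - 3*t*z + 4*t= t^3 + 3*t^2 - t + z^2*(1 - t) + z*(2 - 2*t) - 3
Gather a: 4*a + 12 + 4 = 4*a + 16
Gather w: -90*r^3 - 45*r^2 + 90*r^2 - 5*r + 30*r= -90*r^3 + 45*r^2 + 25*r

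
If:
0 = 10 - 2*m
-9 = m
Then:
No Solution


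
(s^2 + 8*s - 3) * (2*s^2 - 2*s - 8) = 2*s^4 + 14*s^3 - 30*s^2 - 58*s + 24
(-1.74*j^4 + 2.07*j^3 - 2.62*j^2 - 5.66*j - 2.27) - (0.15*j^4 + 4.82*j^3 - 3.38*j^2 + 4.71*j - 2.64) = -1.89*j^4 - 2.75*j^3 + 0.76*j^2 - 10.37*j + 0.37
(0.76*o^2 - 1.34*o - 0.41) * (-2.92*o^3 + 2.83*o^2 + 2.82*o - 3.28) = -2.2192*o^5 + 6.0636*o^4 - 0.4518*o^3 - 7.4319*o^2 + 3.239*o + 1.3448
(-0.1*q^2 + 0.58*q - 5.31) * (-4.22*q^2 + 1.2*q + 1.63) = 0.422*q^4 - 2.5676*q^3 + 22.9412*q^2 - 5.4266*q - 8.6553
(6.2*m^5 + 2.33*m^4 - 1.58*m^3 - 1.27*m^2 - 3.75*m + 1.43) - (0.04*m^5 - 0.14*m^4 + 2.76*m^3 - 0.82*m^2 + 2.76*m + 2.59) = 6.16*m^5 + 2.47*m^4 - 4.34*m^3 - 0.45*m^2 - 6.51*m - 1.16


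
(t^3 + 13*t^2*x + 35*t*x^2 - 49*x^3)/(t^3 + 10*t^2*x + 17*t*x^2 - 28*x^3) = (t + 7*x)/(t + 4*x)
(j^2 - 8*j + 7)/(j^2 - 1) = (j - 7)/(j + 1)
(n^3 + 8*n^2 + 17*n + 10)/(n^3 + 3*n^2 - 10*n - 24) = (n^2 + 6*n + 5)/(n^2 + n - 12)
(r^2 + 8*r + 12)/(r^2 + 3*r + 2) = (r + 6)/(r + 1)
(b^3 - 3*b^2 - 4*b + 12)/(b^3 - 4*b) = (b - 3)/b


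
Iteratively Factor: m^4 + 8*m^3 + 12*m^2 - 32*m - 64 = (m + 2)*(m^3 + 6*m^2 - 32) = (m + 2)*(m + 4)*(m^2 + 2*m - 8) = (m - 2)*(m + 2)*(m + 4)*(m + 4)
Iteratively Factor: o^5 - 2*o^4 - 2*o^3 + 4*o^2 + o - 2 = (o + 1)*(o^4 - 3*o^3 + o^2 + 3*o - 2) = (o + 1)^2*(o^3 - 4*o^2 + 5*o - 2) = (o - 2)*(o + 1)^2*(o^2 - 2*o + 1) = (o - 2)*(o - 1)*(o + 1)^2*(o - 1)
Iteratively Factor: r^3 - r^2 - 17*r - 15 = (r + 1)*(r^2 - 2*r - 15) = (r + 1)*(r + 3)*(r - 5)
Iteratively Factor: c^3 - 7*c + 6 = (c - 2)*(c^2 + 2*c - 3) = (c - 2)*(c - 1)*(c + 3)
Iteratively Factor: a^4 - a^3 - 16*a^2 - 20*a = (a + 2)*(a^3 - 3*a^2 - 10*a) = (a - 5)*(a + 2)*(a^2 + 2*a) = a*(a - 5)*(a + 2)*(a + 2)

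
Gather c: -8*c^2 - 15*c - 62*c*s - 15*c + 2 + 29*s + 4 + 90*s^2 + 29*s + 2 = -8*c^2 + c*(-62*s - 30) + 90*s^2 + 58*s + 8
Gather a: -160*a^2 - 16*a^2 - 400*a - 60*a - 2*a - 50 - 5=-176*a^2 - 462*a - 55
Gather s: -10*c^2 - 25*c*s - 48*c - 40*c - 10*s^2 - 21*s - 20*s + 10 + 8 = -10*c^2 - 88*c - 10*s^2 + s*(-25*c - 41) + 18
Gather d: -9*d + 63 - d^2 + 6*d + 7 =-d^2 - 3*d + 70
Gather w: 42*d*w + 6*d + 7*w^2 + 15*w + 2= 6*d + 7*w^2 + w*(42*d + 15) + 2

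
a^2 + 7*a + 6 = (a + 1)*(a + 6)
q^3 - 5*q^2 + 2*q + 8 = (q - 4)*(q - 2)*(q + 1)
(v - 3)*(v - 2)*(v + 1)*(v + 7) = v^4 + 3*v^3 - 27*v^2 + 13*v + 42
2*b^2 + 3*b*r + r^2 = (b + r)*(2*b + r)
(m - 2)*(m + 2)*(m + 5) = m^3 + 5*m^2 - 4*m - 20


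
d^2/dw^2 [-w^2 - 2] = -2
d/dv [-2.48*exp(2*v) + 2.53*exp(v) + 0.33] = (2.53 - 4.96*exp(v))*exp(v)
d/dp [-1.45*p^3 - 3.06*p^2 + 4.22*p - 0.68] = -4.35*p^2 - 6.12*p + 4.22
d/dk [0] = 0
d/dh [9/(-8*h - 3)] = 72/(8*h + 3)^2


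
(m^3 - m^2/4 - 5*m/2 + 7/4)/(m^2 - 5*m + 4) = (4*m^2 + 3*m - 7)/(4*(m - 4))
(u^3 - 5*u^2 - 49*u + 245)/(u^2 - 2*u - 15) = (u^2 - 49)/(u + 3)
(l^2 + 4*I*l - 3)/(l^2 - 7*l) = (l^2 + 4*I*l - 3)/(l*(l - 7))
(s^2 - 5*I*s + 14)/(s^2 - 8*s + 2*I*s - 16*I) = (s - 7*I)/(s - 8)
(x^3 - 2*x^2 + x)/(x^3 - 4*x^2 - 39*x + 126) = x*(x^2 - 2*x + 1)/(x^3 - 4*x^2 - 39*x + 126)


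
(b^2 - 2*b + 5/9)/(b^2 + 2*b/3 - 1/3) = (b - 5/3)/(b + 1)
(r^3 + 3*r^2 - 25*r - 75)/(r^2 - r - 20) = (r^2 + 8*r + 15)/(r + 4)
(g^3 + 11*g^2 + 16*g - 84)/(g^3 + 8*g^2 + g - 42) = (g + 6)/(g + 3)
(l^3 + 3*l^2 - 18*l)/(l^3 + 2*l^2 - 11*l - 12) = l*(l + 6)/(l^2 + 5*l + 4)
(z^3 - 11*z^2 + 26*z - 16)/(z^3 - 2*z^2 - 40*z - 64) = (z^2 - 3*z + 2)/(z^2 + 6*z + 8)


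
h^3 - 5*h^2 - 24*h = h*(h - 8)*(h + 3)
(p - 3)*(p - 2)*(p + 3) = p^3 - 2*p^2 - 9*p + 18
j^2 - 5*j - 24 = (j - 8)*(j + 3)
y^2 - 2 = (y - sqrt(2))*(y + sqrt(2))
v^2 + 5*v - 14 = (v - 2)*(v + 7)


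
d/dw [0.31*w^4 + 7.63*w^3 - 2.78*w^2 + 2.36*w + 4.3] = 1.24*w^3 + 22.89*w^2 - 5.56*w + 2.36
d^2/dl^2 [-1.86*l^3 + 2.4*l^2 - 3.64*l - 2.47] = 4.8 - 11.16*l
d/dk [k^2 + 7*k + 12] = 2*k + 7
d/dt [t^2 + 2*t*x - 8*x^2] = 2*t + 2*x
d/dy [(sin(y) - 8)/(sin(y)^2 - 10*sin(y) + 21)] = (16*sin(y) + cos(y)^2 - 60)*cos(y)/(sin(y)^2 - 10*sin(y) + 21)^2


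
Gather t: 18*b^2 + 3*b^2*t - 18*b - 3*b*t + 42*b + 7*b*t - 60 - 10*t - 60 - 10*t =18*b^2 + 24*b + t*(3*b^2 + 4*b - 20) - 120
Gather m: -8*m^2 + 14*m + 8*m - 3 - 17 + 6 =-8*m^2 + 22*m - 14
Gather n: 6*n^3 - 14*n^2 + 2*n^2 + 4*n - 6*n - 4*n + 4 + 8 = 6*n^3 - 12*n^2 - 6*n + 12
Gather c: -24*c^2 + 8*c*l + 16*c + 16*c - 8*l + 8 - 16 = -24*c^2 + c*(8*l + 32) - 8*l - 8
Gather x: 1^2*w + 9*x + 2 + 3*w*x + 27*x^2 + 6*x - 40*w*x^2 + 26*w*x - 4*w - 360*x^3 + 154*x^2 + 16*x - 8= -3*w - 360*x^3 + x^2*(181 - 40*w) + x*(29*w + 31) - 6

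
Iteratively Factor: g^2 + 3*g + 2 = (g + 2)*(g + 1)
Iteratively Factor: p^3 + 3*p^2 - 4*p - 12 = (p + 2)*(p^2 + p - 6) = (p + 2)*(p + 3)*(p - 2)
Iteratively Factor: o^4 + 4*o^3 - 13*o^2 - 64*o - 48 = (o + 1)*(o^3 + 3*o^2 - 16*o - 48) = (o + 1)*(o + 3)*(o^2 - 16) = (o + 1)*(o + 3)*(o + 4)*(o - 4)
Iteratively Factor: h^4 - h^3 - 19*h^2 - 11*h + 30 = (h + 3)*(h^3 - 4*h^2 - 7*h + 10) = (h - 5)*(h + 3)*(h^2 + h - 2) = (h - 5)*(h - 1)*(h + 3)*(h + 2)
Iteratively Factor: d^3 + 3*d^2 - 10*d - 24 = (d + 2)*(d^2 + d - 12) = (d - 3)*(d + 2)*(d + 4)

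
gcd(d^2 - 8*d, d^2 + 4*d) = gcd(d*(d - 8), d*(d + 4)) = d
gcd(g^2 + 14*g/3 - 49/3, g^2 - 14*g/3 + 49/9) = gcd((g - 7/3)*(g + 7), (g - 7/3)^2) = g - 7/3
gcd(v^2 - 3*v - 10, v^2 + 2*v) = v + 2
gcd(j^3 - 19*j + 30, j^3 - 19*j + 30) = j^3 - 19*j + 30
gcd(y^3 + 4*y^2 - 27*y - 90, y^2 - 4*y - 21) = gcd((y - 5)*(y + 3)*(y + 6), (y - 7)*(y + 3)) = y + 3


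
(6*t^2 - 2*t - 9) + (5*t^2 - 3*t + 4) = 11*t^2 - 5*t - 5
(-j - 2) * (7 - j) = j^2 - 5*j - 14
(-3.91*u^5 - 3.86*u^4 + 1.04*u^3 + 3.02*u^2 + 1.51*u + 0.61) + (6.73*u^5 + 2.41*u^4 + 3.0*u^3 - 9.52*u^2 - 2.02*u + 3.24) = 2.82*u^5 - 1.45*u^4 + 4.04*u^3 - 6.5*u^2 - 0.51*u + 3.85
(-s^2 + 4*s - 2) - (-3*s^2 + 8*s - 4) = 2*s^2 - 4*s + 2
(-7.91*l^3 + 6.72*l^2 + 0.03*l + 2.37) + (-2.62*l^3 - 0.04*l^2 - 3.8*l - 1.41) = -10.53*l^3 + 6.68*l^2 - 3.77*l + 0.96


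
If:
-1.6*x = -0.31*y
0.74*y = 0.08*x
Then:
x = 0.00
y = 0.00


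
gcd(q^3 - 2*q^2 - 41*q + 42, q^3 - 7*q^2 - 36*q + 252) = q^2 - q - 42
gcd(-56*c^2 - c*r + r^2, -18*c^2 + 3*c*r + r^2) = 1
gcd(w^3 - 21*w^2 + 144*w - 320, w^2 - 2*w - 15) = w - 5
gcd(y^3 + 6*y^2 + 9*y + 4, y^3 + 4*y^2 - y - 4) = y^2 + 5*y + 4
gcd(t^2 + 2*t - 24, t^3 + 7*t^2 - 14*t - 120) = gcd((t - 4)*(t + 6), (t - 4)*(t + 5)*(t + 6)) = t^2 + 2*t - 24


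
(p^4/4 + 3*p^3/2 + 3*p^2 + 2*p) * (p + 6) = p^5/4 + 3*p^4 + 12*p^3 + 20*p^2 + 12*p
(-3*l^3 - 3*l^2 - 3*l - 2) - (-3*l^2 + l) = -3*l^3 - 4*l - 2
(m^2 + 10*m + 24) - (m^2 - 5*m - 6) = 15*m + 30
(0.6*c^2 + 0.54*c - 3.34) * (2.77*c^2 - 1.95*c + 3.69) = 1.662*c^4 + 0.3258*c^3 - 8.0908*c^2 + 8.5056*c - 12.3246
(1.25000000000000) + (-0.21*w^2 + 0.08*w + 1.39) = -0.21*w^2 + 0.08*w + 2.64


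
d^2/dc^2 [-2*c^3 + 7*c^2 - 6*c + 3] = 14 - 12*c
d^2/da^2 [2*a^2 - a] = 4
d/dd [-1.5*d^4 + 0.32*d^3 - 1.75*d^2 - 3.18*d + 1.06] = -6.0*d^3 + 0.96*d^2 - 3.5*d - 3.18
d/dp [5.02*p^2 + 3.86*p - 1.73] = 10.04*p + 3.86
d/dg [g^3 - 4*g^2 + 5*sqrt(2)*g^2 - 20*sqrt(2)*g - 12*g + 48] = 3*g^2 - 8*g + 10*sqrt(2)*g - 20*sqrt(2) - 12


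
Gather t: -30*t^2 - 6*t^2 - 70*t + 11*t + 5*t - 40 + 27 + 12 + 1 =-36*t^2 - 54*t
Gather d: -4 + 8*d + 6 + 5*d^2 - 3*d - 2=5*d^2 + 5*d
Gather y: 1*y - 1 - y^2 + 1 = -y^2 + y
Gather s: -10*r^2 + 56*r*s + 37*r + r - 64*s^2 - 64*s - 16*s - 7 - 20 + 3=-10*r^2 + 38*r - 64*s^2 + s*(56*r - 80) - 24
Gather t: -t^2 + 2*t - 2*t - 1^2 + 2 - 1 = -t^2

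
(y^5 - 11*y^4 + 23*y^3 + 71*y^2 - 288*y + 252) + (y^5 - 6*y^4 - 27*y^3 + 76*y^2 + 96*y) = 2*y^5 - 17*y^4 - 4*y^3 + 147*y^2 - 192*y + 252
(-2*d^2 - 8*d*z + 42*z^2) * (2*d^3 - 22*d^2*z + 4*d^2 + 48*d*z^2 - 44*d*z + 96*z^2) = -4*d^5 + 28*d^4*z - 8*d^4 + 164*d^3*z^2 + 56*d^3*z - 1308*d^2*z^3 + 328*d^2*z^2 + 2016*d*z^4 - 2616*d*z^3 + 4032*z^4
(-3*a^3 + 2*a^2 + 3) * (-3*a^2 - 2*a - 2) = 9*a^5 + 2*a^3 - 13*a^2 - 6*a - 6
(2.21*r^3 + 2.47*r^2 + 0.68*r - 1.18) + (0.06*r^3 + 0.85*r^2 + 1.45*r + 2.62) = 2.27*r^3 + 3.32*r^2 + 2.13*r + 1.44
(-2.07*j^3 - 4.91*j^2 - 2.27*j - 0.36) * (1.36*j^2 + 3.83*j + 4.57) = -2.8152*j^5 - 14.6057*j^4 - 31.3524*j^3 - 31.6224*j^2 - 11.7527*j - 1.6452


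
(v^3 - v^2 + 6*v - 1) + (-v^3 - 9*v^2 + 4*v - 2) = -10*v^2 + 10*v - 3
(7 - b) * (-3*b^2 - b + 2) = 3*b^3 - 20*b^2 - 9*b + 14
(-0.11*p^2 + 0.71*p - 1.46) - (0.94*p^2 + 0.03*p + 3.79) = -1.05*p^2 + 0.68*p - 5.25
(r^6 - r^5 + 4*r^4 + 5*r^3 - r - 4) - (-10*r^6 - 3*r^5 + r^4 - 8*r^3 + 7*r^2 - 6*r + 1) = 11*r^6 + 2*r^5 + 3*r^4 + 13*r^3 - 7*r^2 + 5*r - 5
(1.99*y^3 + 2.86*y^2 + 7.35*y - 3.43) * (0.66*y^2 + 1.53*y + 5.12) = 1.3134*y^5 + 4.9323*y^4 + 19.4156*y^3 + 23.6249*y^2 + 32.3841*y - 17.5616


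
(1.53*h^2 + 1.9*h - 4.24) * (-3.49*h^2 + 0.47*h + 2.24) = -5.3397*h^4 - 5.9119*h^3 + 19.1178*h^2 + 2.2632*h - 9.4976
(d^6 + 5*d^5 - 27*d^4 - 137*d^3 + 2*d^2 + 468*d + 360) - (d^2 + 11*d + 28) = d^6 + 5*d^5 - 27*d^4 - 137*d^3 + d^2 + 457*d + 332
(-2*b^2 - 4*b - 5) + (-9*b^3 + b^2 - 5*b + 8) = -9*b^3 - b^2 - 9*b + 3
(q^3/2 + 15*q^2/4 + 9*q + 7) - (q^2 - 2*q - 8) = q^3/2 + 11*q^2/4 + 11*q + 15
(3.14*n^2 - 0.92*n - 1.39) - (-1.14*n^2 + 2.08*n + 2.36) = 4.28*n^2 - 3.0*n - 3.75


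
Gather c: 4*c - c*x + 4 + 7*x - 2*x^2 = c*(4 - x) - 2*x^2 + 7*x + 4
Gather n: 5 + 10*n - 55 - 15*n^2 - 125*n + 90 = -15*n^2 - 115*n + 40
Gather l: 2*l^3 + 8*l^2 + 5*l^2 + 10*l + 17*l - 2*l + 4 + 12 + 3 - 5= 2*l^3 + 13*l^2 + 25*l + 14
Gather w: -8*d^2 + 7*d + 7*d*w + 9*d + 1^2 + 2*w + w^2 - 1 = -8*d^2 + 16*d + w^2 + w*(7*d + 2)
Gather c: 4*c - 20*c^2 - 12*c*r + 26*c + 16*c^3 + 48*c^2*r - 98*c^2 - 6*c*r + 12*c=16*c^3 + c^2*(48*r - 118) + c*(42 - 18*r)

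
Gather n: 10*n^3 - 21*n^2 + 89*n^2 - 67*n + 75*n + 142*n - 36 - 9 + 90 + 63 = 10*n^3 + 68*n^2 + 150*n + 108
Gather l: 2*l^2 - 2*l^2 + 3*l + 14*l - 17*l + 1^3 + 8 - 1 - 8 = 0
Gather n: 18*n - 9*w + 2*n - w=20*n - 10*w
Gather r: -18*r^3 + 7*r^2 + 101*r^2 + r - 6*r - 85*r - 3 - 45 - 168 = -18*r^3 + 108*r^2 - 90*r - 216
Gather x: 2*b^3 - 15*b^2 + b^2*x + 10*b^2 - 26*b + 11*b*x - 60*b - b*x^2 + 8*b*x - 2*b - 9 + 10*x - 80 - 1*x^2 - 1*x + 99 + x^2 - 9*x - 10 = 2*b^3 - 5*b^2 - b*x^2 - 88*b + x*(b^2 + 19*b)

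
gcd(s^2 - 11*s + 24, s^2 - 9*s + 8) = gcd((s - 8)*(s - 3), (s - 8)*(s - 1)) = s - 8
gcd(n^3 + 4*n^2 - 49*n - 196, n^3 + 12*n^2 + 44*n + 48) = n + 4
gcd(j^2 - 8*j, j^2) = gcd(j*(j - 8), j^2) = j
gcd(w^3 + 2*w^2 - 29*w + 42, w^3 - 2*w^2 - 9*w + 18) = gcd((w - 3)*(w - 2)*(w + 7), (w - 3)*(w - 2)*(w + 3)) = w^2 - 5*w + 6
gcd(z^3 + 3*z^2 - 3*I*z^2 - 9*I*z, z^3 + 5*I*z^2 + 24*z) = z^2 - 3*I*z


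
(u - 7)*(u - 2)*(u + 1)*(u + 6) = u^4 - 2*u^3 - 43*u^2 + 44*u + 84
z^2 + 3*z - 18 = (z - 3)*(z + 6)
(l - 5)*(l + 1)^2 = l^3 - 3*l^2 - 9*l - 5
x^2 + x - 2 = (x - 1)*(x + 2)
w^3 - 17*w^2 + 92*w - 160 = (w - 8)*(w - 5)*(w - 4)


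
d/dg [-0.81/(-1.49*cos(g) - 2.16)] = 1.2069*sin(g)/(1.49*cos(g) + 2.16)^2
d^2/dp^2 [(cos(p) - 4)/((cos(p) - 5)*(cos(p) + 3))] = (14*(1 - cos(p)^2)^2 - cos(p)^5 - 112*cos(p)^3 + 290*cos(p)^2 - 207*cos(p) - 226)/((cos(p) - 5)^3*(cos(p) + 3)^3)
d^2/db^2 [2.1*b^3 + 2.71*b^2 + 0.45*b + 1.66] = 12.6*b + 5.42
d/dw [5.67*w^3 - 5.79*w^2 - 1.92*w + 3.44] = 17.01*w^2 - 11.58*w - 1.92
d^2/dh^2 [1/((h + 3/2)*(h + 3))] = 4*(4*(h + 3)^2 + 2*(h + 3)*(2*h + 3) + (2*h + 3)^2)/((h + 3)^3*(2*h + 3)^3)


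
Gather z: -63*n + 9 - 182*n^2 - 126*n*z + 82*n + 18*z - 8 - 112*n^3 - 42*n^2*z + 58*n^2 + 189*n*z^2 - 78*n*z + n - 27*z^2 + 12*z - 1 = -112*n^3 - 124*n^2 + 20*n + z^2*(189*n - 27) + z*(-42*n^2 - 204*n + 30)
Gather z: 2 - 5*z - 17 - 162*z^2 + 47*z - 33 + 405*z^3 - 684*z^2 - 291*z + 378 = 405*z^3 - 846*z^2 - 249*z + 330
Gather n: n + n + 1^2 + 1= 2*n + 2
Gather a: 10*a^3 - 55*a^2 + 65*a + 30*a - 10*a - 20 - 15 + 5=10*a^3 - 55*a^2 + 85*a - 30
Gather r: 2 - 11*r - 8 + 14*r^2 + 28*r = 14*r^2 + 17*r - 6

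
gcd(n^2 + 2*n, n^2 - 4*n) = n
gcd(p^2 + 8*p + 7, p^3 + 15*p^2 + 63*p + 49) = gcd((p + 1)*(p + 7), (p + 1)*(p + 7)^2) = p^2 + 8*p + 7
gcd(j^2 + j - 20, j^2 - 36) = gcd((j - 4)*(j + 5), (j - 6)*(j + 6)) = 1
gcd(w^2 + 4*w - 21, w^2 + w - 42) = w + 7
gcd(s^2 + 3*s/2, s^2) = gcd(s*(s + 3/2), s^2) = s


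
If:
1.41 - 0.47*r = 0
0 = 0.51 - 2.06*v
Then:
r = 3.00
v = 0.25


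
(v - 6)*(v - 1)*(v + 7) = v^3 - 43*v + 42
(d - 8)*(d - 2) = d^2 - 10*d + 16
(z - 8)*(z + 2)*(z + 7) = z^3 + z^2 - 58*z - 112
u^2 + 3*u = u*(u + 3)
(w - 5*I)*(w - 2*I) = w^2 - 7*I*w - 10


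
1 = 1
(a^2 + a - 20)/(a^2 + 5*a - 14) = (a^2 + a - 20)/(a^2 + 5*a - 14)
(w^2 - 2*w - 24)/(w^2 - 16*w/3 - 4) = 3*(w + 4)/(3*w + 2)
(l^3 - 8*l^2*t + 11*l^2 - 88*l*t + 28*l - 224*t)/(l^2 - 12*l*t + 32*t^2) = (-l^2 - 11*l - 28)/(-l + 4*t)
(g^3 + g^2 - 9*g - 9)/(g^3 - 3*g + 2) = (g^3 + g^2 - 9*g - 9)/(g^3 - 3*g + 2)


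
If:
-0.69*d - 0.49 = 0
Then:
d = -0.71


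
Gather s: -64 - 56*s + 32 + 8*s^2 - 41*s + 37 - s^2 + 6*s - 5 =7*s^2 - 91*s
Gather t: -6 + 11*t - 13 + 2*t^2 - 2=2*t^2 + 11*t - 21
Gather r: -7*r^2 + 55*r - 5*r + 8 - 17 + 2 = -7*r^2 + 50*r - 7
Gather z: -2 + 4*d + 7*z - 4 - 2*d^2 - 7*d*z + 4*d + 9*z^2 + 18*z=-2*d^2 + 8*d + 9*z^2 + z*(25 - 7*d) - 6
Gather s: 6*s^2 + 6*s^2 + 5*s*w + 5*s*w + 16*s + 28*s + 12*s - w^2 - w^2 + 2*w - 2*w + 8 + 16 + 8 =12*s^2 + s*(10*w + 56) - 2*w^2 + 32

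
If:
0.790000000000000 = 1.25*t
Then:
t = 0.63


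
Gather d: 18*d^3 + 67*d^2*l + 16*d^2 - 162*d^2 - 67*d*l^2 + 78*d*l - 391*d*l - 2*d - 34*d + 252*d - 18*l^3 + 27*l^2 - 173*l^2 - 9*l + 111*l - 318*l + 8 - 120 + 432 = 18*d^3 + d^2*(67*l - 146) + d*(-67*l^2 - 313*l + 216) - 18*l^3 - 146*l^2 - 216*l + 320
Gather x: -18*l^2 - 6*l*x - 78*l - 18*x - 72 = -18*l^2 - 78*l + x*(-6*l - 18) - 72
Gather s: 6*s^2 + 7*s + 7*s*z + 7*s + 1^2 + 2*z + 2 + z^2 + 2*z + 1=6*s^2 + s*(7*z + 14) + z^2 + 4*z + 4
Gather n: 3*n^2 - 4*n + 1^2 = 3*n^2 - 4*n + 1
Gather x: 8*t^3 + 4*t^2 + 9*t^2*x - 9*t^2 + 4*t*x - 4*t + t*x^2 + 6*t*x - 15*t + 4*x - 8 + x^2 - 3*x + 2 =8*t^3 - 5*t^2 - 19*t + x^2*(t + 1) + x*(9*t^2 + 10*t + 1) - 6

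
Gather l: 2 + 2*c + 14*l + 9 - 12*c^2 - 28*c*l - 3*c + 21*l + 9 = -12*c^2 - c + l*(35 - 28*c) + 20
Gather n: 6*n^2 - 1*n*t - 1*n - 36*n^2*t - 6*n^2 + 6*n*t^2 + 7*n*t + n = -36*n^2*t + n*(6*t^2 + 6*t)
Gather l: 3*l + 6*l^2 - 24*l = 6*l^2 - 21*l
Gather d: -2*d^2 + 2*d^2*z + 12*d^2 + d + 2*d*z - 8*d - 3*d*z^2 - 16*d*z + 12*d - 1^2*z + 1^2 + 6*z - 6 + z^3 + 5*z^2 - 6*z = d^2*(2*z + 10) + d*(-3*z^2 - 14*z + 5) + z^3 + 5*z^2 - z - 5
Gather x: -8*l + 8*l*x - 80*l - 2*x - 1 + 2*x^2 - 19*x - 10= -88*l + 2*x^2 + x*(8*l - 21) - 11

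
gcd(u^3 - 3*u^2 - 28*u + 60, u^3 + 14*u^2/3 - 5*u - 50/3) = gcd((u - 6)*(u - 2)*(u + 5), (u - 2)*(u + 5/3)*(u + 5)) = u^2 + 3*u - 10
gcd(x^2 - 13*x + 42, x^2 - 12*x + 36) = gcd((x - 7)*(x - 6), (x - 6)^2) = x - 6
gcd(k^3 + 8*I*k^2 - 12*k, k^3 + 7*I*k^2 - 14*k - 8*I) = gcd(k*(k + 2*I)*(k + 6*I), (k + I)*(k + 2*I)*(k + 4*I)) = k + 2*I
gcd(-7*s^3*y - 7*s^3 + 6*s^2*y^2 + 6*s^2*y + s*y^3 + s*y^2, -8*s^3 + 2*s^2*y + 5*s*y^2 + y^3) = -s + y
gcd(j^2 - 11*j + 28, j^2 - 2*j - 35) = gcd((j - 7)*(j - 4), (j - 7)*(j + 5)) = j - 7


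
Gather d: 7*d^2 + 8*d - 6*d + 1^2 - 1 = 7*d^2 + 2*d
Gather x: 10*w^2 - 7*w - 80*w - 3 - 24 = 10*w^2 - 87*w - 27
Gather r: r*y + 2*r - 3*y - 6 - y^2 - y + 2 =r*(y + 2) - y^2 - 4*y - 4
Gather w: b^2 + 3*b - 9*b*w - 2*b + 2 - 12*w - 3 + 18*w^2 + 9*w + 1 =b^2 + b + 18*w^2 + w*(-9*b - 3)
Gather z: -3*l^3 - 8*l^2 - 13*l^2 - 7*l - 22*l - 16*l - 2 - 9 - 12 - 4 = -3*l^3 - 21*l^2 - 45*l - 27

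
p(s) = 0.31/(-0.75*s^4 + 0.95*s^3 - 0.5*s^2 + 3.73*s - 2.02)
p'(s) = 0.31*(3.0*s^3 - 2.85*s^2 + 1.0*s - 3.73)/(-0.75*s^4 + 0.95*s^3 - 0.5*s^2 + 3.73*s - 2.02)^2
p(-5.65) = -0.00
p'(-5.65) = -0.00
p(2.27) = -0.06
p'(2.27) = 0.24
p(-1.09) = -0.03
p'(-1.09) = -0.05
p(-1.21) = -0.03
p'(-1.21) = -0.04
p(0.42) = -0.63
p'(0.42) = -4.55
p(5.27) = -0.00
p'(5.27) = 0.00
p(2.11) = -0.13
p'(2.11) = 0.80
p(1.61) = 0.19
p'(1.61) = 0.36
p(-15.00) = -0.00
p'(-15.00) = -0.00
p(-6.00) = -0.00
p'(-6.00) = -0.00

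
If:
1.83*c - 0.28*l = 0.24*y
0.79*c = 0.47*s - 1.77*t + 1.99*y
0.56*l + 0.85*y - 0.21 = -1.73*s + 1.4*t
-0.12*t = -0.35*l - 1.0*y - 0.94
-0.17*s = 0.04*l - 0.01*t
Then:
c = -0.21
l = -0.70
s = 0.12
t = -0.76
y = -0.79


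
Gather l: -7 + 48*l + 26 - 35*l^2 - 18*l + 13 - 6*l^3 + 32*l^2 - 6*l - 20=-6*l^3 - 3*l^2 + 24*l + 12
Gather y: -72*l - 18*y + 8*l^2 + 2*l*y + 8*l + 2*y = 8*l^2 - 64*l + y*(2*l - 16)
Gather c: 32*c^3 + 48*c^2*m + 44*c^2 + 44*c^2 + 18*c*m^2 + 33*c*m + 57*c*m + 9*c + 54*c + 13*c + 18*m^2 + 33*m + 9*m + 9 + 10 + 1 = 32*c^3 + c^2*(48*m + 88) + c*(18*m^2 + 90*m + 76) + 18*m^2 + 42*m + 20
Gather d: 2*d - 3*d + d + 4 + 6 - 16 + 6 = 0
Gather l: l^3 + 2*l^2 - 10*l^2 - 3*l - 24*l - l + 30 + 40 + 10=l^3 - 8*l^2 - 28*l + 80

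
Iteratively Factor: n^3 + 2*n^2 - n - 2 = (n - 1)*(n^2 + 3*n + 2) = (n - 1)*(n + 1)*(n + 2)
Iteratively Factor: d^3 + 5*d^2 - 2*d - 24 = (d - 2)*(d^2 + 7*d + 12) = (d - 2)*(d + 4)*(d + 3)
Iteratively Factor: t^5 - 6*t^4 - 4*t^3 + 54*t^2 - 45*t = (t - 3)*(t^4 - 3*t^3 - 13*t^2 + 15*t) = (t - 5)*(t - 3)*(t^3 + 2*t^2 - 3*t) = (t - 5)*(t - 3)*(t - 1)*(t^2 + 3*t) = (t - 5)*(t - 3)*(t - 1)*(t + 3)*(t)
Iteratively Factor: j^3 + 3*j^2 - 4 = (j + 2)*(j^2 + j - 2) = (j - 1)*(j + 2)*(j + 2)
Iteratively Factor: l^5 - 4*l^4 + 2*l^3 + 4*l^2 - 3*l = (l)*(l^4 - 4*l^3 + 2*l^2 + 4*l - 3) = l*(l - 1)*(l^3 - 3*l^2 - l + 3) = l*(l - 1)^2*(l^2 - 2*l - 3) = l*(l - 1)^2*(l + 1)*(l - 3)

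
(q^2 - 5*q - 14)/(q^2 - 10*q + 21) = (q + 2)/(q - 3)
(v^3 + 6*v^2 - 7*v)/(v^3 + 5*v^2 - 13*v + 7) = v/(v - 1)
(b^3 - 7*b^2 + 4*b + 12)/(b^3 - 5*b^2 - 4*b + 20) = (b^2 - 5*b - 6)/(b^2 - 3*b - 10)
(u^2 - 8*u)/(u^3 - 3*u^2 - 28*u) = (8 - u)/(-u^2 + 3*u + 28)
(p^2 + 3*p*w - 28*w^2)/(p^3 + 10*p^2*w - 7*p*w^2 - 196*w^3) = 1/(p + 7*w)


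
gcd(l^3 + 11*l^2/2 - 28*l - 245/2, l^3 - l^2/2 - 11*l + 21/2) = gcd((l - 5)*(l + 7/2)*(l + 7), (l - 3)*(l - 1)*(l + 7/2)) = l + 7/2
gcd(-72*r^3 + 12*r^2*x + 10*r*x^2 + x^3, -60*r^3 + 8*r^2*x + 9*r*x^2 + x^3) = -12*r^2 + 4*r*x + x^2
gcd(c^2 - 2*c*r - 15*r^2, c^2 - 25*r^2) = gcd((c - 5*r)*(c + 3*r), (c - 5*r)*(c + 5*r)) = -c + 5*r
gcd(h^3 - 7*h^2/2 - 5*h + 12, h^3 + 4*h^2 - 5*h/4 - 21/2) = h^2 + h/2 - 3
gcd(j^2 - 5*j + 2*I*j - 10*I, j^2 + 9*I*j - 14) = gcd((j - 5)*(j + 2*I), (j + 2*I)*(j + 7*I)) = j + 2*I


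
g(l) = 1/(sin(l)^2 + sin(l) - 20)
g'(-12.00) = 0.00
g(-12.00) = -0.05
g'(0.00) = 0.00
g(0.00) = -0.05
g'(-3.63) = 0.00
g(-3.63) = -0.05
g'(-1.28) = 0.00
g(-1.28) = -0.05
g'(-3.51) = 0.00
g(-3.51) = -0.05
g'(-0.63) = 0.00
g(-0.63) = -0.05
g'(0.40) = -0.00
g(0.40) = -0.05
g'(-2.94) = 0.00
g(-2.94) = -0.05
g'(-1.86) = -0.00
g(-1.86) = -0.05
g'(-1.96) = -0.00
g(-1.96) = -0.05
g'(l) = (-2*sin(l)*cos(l) - cos(l))/(sin(l)^2 + sin(l) - 20)^2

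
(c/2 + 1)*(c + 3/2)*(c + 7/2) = c^3/2 + 7*c^2/2 + 61*c/8 + 21/4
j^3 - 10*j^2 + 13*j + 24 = (j - 8)*(j - 3)*(j + 1)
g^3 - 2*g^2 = g^2*(g - 2)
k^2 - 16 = (k - 4)*(k + 4)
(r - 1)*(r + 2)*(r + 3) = r^3 + 4*r^2 + r - 6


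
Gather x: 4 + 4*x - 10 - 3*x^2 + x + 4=-3*x^2 + 5*x - 2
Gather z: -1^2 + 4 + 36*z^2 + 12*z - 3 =36*z^2 + 12*z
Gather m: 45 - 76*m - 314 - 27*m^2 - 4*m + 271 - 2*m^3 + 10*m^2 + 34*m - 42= -2*m^3 - 17*m^2 - 46*m - 40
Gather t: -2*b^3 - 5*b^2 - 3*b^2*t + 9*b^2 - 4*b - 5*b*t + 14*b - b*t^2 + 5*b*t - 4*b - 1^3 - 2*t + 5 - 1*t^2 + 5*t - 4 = -2*b^3 + 4*b^2 + 6*b + t^2*(-b - 1) + t*(3 - 3*b^2)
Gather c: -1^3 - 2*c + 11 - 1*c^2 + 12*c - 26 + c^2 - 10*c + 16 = 0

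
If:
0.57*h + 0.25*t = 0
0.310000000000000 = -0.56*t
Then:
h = 0.24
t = -0.55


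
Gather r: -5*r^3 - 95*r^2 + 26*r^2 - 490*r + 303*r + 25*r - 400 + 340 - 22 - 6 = -5*r^3 - 69*r^2 - 162*r - 88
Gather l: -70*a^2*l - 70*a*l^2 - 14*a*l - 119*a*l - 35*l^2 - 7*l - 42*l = l^2*(-70*a - 35) + l*(-70*a^2 - 133*a - 49)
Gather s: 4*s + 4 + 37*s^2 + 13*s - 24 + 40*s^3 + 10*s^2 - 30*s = 40*s^3 + 47*s^2 - 13*s - 20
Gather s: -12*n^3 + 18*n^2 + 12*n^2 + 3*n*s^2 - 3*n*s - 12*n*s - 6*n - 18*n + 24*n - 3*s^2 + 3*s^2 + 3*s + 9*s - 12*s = -12*n^3 + 30*n^2 + 3*n*s^2 - 15*n*s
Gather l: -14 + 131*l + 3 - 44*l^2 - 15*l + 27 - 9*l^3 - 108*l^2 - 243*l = -9*l^3 - 152*l^2 - 127*l + 16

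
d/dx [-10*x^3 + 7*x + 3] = 7 - 30*x^2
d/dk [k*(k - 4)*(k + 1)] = 3*k^2 - 6*k - 4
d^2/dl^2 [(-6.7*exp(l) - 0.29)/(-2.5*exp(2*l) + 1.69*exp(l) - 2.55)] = (41.875*exp(4*l) + 35.5575*exp(3*l) - 259.95075*exp(2*l) + 22.306919*exp(l) + 44.816505)*exp(l)/(15.625*exp(6*l) - 31.6875*exp(5*l) + 69.23325*exp(4*l) - 69.469309*exp(3*l) + 70.617915*exp(2*l) - 32.967675*exp(l) + 16.581375)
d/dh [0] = 0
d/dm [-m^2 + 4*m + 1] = 4 - 2*m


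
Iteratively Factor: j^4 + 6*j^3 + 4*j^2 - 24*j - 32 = (j + 2)*(j^3 + 4*j^2 - 4*j - 16) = (j + 2)^2*(j^2 + 2*j - 8) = (j + 2)^2*(j + 4)*(j - 2)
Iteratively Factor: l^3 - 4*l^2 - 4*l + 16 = (l - 2)*(l^2 - 2*l - 8) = (l - 4)*(l - 2)*(l + 2)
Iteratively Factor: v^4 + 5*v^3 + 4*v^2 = (v + 1)*(v^3 + 4*v^2) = v*(v + 1)*(v^2 + 4*v) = v^2*(v + 1)*(v + 4)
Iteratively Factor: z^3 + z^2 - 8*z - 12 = (z + 2)*(z^2 - z - 6) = (z + 2)^2*(z - 3)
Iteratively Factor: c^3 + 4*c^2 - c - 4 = (c + 4)*(c^2 - 1) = (c + 1)*(c + 4)*(c - 1)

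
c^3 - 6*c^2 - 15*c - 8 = (c - 8)*(c + 1)^2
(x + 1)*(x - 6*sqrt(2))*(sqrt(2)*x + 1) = sqrt(2)*x^3 - 11*x^2 + sqrt(2)*x^2 - 11*x - 6*sqrt(2)*x - 6*sqrt(2)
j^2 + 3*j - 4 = (j - 1)*(j + 4)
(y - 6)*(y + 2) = y^2 - 4*y - 12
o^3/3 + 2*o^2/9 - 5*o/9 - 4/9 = (o/3 + 1/3)*(o - 4/3)*(o + 1)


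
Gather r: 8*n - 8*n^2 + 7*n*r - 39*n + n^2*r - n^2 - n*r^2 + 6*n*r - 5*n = -9*n^2 - n*r^2 - 36*n + r*(n^2 + 13*n)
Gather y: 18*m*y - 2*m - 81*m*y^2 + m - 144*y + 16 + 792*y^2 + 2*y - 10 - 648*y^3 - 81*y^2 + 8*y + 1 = -m - 648*y^3 + y^2*(711 - 81*m) + y*(18*m - 134) + 7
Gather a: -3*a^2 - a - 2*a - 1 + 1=-3*a^2 - 3*a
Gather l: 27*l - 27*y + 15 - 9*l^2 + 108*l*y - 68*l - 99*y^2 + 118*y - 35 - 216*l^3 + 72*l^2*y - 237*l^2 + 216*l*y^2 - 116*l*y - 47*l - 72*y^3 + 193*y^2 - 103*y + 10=-216*l^3 + l^2*(72*y - 246) + l*(216*y^2 - 8*y - 88) - 72*y^3 + 94*y^2 - 12*y - 10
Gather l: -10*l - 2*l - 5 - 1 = -12*l - 6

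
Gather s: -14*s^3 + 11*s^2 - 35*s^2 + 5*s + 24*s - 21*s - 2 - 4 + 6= -14*s^3 - 24*s^2 + 8*s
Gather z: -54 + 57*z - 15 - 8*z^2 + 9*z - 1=-8*z^2 + 66*z - 70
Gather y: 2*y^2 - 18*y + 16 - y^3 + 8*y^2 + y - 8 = -y^3 + 10*y^2 - 17*y + 8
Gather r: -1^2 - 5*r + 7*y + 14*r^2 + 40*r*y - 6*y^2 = 14*r^2 + r*(40*y - 5) - 6*y^2 + 7*y - 1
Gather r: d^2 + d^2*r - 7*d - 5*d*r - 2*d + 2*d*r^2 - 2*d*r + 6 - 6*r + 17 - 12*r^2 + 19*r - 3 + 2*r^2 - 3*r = d^2 - 9*d + r^2*(2*d - 10) + r*(d^2 - 7*d + 10) + 20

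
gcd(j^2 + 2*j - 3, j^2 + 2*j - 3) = j^2 + 2*j - 3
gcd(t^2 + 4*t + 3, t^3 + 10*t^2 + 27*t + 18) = t^2 + 4*t + 3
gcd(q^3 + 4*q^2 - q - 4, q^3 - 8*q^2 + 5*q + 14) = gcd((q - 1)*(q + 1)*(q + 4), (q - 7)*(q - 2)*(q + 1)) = q + 1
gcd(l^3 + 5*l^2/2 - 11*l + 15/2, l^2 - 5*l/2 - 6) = 1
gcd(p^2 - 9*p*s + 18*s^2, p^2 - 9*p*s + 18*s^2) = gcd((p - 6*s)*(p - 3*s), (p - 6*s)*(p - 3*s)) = p^2 - 9*p*s + 18*s^2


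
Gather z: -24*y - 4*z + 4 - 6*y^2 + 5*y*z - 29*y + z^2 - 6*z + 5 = -6*y^2 - 53*y + z^2 + z*(5*y - 10) + 9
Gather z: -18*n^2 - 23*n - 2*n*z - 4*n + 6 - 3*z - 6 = -18*n^2 - 27*n + z*(-2*n - 3)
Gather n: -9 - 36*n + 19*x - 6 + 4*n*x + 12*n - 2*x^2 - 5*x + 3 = n*(4*x - 24) - 2*x^2 + 14*x - 12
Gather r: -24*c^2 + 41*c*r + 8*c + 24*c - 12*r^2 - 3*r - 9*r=-24*c^2 + 32*c - 12*r^2 + r*(41*c - 12)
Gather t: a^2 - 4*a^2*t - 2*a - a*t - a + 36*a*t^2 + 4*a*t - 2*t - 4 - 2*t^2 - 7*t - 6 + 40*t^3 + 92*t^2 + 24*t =a^2 - 3*a + 40*t^3 + t^2*(36*a + 90) + t*(-4*a^2 + 3*a + 15) - 10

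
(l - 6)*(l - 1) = l^2 - 7*l + 6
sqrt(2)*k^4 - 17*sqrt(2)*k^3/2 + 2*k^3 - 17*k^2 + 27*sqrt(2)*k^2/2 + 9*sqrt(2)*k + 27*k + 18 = (k - 6)*(k - 3)*(k + sqrt(2))*(sqrt(2)*k + sqrt(2)/2)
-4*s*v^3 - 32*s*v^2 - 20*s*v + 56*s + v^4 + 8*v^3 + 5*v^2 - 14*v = (-4*s + v)*(v - 1)*(v + 2)*(v + 7)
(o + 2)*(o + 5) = o^2 + 7*o + 10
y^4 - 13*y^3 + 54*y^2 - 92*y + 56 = (y - 7)*(y - 2)^3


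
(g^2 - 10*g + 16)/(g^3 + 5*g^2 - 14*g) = (g - 8)/(g*(g + 7))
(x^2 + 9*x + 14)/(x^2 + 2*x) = (x + 7)/x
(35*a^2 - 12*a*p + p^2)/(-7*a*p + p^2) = (-5*a + p)/p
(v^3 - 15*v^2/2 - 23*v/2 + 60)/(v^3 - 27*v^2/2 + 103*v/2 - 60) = (v + 3)/(v - 3)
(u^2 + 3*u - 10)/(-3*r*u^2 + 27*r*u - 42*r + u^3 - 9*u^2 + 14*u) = (-u - 5)/(3*r*u - 21*r - u^2 + 7*u)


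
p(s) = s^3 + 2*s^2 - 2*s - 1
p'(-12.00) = 382.00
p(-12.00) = -1417.00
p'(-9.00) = 205.00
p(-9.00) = -550.00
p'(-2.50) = 6.75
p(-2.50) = 0.88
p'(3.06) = 38.33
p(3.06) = 40.26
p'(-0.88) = -3.20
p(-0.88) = 1.63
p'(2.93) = 35.47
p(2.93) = 35.46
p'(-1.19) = -2.51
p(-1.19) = 2.53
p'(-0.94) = -3.11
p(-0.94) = 1.82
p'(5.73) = 119.42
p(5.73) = 241.34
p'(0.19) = -1.13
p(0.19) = -1.30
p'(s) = 3*s^2 + 4*s - 2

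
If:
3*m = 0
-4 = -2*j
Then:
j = 2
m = 0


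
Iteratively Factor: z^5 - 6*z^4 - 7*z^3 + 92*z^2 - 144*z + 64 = (z - 1)*(z^4 - 5*z^3 - 12*z^2 + 80*z - 64) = (z - 4)*(z - 1)*(z^3 - z^2 - 16*z + 16) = (z - 4)*(z - 1)*(z + 4)*(z^2 - 5*z + 4) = (z - 4)^2*(z - 1)*(z + 4)*(z - 1)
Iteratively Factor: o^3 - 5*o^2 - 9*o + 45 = (o + 3)*(o^2 - 8*o + 15) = (o - 3)*(o + 3)*(o - 5)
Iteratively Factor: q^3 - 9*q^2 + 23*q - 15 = (q - 3)*(q^2 - 6*q + 5) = (q - 3)*(q - 1)*(q - 5)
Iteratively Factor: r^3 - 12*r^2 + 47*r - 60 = (r - 5)*(r^2 - 7*r + 12) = (r - 5)*(r - 4)*(r - 3)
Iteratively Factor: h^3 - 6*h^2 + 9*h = (h - 3)*(h^2 - 3*h) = (h - 3)^2*(h)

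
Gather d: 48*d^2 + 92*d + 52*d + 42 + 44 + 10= 48*d^2 + 144*d + 96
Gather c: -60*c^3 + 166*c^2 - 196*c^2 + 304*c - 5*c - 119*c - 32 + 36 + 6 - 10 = -60*c^3 - 30*c^2 + 180*c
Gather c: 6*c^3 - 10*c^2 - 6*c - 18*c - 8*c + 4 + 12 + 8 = 6*c^3 - 10*c^2 - 32*c + 24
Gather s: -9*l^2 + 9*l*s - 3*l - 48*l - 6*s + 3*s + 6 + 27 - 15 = -9*l^2 - 51*l + s*(9*l - 3) + 18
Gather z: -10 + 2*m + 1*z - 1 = 2*m + z - 11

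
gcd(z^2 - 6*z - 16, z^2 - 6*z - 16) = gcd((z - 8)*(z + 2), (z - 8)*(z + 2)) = z^2 - 6*z - 16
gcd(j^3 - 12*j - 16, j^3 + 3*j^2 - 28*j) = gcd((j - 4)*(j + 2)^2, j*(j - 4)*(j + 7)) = j - 4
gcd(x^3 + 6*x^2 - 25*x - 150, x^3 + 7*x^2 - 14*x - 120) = x^2 + 11*x + 30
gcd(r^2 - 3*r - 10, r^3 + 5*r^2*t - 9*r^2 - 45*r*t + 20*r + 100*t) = r - 5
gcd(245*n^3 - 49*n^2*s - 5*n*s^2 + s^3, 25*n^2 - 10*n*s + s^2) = -5*n + s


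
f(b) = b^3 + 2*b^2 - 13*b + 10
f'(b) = 3*b^2 + 4*b - 13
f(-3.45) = 37.59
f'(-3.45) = 8.91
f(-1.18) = 26.48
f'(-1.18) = -13.54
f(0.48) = 4.33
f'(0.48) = -10.39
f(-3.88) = 32.14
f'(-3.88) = 16.64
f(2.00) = 0.00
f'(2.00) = 7.00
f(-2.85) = 40.15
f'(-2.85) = -0.03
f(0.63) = 2.85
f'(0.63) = -9.29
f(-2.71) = 40.02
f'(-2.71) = -1.81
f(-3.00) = 40.00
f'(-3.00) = 2.00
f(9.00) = 784.00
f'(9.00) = 266.00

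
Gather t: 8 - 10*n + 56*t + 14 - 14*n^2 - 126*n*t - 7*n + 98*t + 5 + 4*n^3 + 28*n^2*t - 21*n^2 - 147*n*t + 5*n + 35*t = 4*n^3 - 35*n^2 - 12*n + t*(28*n^2 - 273*n + 189) + 27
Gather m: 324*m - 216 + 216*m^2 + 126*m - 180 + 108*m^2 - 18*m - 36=324*m^2 + 432*m - 432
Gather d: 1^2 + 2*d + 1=2*d + 2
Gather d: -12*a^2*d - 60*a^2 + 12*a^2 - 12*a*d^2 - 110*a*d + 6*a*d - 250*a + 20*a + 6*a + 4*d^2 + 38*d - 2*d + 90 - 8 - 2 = -48*a^2 - 224*a + d^2*(4 - 12*a) + d*(-12*a^2 - 104*a + 36) + 80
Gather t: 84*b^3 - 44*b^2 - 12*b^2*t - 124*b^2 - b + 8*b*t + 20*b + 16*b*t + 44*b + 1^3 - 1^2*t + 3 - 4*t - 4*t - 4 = 84*b^3 - 168*b^2 + 63*b + t*(-12*b^2 + 24*b - 9)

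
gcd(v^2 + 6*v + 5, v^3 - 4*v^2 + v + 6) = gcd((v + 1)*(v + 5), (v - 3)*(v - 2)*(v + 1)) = v + 1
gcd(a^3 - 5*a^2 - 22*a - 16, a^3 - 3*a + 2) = a + 2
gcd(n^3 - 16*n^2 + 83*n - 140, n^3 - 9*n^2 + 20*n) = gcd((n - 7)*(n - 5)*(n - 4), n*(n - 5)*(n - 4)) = n^2 - 9*n + 20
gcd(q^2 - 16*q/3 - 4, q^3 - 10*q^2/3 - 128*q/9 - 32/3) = q - 6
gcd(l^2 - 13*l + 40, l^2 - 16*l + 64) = l - 8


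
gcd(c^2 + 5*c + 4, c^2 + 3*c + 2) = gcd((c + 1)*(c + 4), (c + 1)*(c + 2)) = c + 1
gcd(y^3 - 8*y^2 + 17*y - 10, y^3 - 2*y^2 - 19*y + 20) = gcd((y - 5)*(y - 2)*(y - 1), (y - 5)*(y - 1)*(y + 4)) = y^2 - 6*y + 5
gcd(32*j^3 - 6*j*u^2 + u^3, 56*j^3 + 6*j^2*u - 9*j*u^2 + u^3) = -8*j^2 - 2*j*u + u^2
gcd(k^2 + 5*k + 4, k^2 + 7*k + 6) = k + 1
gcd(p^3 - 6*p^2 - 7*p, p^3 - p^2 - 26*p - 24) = p + 1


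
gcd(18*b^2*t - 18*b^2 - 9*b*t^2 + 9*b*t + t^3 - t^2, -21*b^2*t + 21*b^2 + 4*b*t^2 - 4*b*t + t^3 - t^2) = -3*b*t + 3*b + t^2 - t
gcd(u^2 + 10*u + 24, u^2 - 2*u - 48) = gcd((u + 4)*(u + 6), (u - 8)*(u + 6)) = u + 6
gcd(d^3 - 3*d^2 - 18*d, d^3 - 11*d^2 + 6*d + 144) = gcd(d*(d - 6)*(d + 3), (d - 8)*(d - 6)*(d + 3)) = d^2 - 3*d - 18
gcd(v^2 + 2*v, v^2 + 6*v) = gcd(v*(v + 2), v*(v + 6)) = v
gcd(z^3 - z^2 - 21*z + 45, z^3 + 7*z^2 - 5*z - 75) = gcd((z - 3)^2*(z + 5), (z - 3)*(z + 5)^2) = z^2 + 2*z - 15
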